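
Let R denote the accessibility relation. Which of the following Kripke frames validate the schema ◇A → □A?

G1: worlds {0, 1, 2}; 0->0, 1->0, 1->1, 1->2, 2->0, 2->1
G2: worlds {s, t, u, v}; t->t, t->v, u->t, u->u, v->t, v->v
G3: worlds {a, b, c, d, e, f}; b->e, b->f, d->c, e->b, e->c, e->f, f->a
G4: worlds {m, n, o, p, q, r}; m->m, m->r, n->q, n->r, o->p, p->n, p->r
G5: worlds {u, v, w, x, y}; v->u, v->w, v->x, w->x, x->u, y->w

This is the axiom for partial functionality; its first-order frame correspondent is ∀x ∀y ∀z (Rxy ∧ Rxz → y = z).
G1: fails — 1 sees both 0 and 1.
G2: fails — t sees both t and v.
G3: fails — b sees both e and f.
G4: fails — m sees both m and r.
G5: fails — v sees both u and w.

none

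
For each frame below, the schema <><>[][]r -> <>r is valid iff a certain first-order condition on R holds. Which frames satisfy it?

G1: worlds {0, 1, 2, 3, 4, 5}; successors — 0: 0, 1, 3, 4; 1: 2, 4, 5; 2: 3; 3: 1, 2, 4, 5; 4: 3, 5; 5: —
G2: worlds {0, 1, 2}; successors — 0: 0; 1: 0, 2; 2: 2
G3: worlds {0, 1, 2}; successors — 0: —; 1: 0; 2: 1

This is the axiom for a generalized confluence (Geach) condition; its first-order frame correspondent is forall x forall y (x R^2 y -> exists w (y R^2 w & xRw)).
G1: fails — 0R²5 but no w with 5R²w and 0Rw.
G2: holds.
G3: fails — 2R²0 but no w with 0R²w and 2Rw.

G2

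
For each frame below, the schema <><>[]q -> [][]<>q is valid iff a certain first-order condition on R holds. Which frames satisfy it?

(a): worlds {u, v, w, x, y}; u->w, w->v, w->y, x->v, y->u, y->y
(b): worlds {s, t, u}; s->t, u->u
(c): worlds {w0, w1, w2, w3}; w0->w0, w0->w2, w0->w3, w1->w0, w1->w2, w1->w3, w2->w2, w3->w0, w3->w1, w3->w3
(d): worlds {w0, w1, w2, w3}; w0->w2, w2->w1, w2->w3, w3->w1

(b)

Frame correspondent (Sahlqvist): forall x forall y forall z ((x R^2 y & x R^2 z) -> exists w (yRw & zRw)) — i.e. a generalized confluence (Geach) condition.
(a): fails — uR²v, uR²v but no t with vRt and vRt.
(b): ✓.
(c): fails — w0R²w2, w0R²w3 but no w with w2Rw and w3Rw.
(d): fails — w0R²w1, w0R²w1 but no w with w1Rw and w1Rw.
Valid on: (b).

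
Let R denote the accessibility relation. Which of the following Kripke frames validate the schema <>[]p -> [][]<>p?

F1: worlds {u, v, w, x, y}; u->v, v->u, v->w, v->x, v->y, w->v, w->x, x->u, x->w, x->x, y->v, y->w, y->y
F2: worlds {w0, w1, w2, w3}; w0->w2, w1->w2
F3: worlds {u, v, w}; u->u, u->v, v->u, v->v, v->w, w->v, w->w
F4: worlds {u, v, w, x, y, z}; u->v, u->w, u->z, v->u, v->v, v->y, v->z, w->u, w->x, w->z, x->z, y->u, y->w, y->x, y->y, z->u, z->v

F2, F3

Frame correspondent (Sahlqvist): forall x forall y forall z ((xRy & x R^2 z) -> exists w (yRw & zRw)) — i.e. a generalized confluence (Geach) condition.
F1: fails — uRv, uR²u but no t with vRt and uRt.
F2: ✓.
F3: ✓.
F4: fails — uRz, uR²x but no t with zRt and xRt.
Valid on: F2, F3.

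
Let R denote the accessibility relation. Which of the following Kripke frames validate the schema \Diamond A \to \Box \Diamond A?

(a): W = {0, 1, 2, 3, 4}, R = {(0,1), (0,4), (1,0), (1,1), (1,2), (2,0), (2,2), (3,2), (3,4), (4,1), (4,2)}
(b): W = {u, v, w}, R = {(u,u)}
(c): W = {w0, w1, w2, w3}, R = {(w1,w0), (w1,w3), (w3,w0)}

The schema corresponds to the Euclidean property: \forall x \forall y \forall z (Rxy \wedge Rxz \to Ryz).
(a): fails — R01 and R04 but not R14.
(b): holds.
(c): fails — Rw1w0 and Rw1w0 but not Rw0w0.
Valid on: (b).

(b)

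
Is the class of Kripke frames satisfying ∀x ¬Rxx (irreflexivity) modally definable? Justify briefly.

Not modally definable

Modal frame validity is preserved under surjective bounded morphisms.
The 2-cycle (worlds 0,1 with 0→1→0) is irreflexive, and the map sending every world to a single reflexive point • is a surjective bounded morphism (forth: every edge maps to (•,•); back: every world has a successor). So any modal formula valid on the 2-cycle is also valid on the reflexive point, which is not irreflexive.
So the class is not modally definable.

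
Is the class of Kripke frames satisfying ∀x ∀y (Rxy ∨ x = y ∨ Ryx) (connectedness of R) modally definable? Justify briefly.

No

Any modally definable frame class is closed under disjoint unions.
Take 4 disjoint single-world reflexive frames: each is trivially connected, but their disjoint union has 4 worlds with no edge between distinct components, so it is not connected.
So no modal formula (or set of formulas) defines exactly the connected frames.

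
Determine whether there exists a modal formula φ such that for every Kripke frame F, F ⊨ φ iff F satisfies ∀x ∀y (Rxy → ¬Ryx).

If a class were modally definable it would be closed under surjective bounded morphisms (Goldblatt–Thomason).
The 4-cycle (worlds a,b,c,d with a→b→c→d→a) is asymmetric. Mapping every world to a single reflexive point • is a surjective bounded morphism, and the reflexive point is not asymmetric (R•• but asymmetry requires ¬R••).
Hence asymmetry is not modally definable.

Not modally definable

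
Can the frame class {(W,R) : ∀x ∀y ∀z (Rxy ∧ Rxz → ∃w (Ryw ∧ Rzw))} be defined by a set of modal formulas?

The condition is convergence. A defining modal formula is ◇□r → □◇r.

Yes — defined by ◇□r → □◇r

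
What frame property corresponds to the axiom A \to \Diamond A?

reflexivity: \forall x Rxx

This is frame-equivalent to □A → A (substitute ¬A for A and contrapose).
Suppose □A→A is valid. At any x set V(A)={w : Rxw}. Then □A holds at x, so A holds at x, i.e. Rxx.
Conversely, on a frame with reflexivity the schema holds at every world under every valuation.
Frame condition: \forall x Rxx.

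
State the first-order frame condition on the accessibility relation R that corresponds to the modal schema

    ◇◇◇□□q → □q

This is a Sahlqvist (Geach-type) schema ◇^3□^2q → □^1◇^0q.
Minimal-valuation argument: fix x; take any y with xR^3y and any z with xR^1z. Set V(q) to the set of worlds R-reachable from y in exactly 2 steps. Then □^2q holds at y, so the antecedent holds at x; validity forces ◇^0q at z, giving a w with zR^0w and yR^2w.
First-order correspondent: ∀x ∀y ∀z ((xR³y ∧ xRz) → ∃w (yR²w ∧ z = w)).

∀x ∀y ∀z ((xR³y ∧ xRz) → ∃w (yR²w ∧ z = w))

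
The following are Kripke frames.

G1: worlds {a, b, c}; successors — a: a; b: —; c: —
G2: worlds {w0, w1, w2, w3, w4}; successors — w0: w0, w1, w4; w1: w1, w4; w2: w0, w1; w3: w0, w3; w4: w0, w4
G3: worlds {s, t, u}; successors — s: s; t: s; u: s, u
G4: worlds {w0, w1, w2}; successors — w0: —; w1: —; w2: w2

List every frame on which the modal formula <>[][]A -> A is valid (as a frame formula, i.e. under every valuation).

G1, G4

This is the axiom for a generalized confluence (Geach) condition; its first-order frame correspondent is forall x forall y (xRy -> exists w (y R^2 w & x = w)).
G1: satisfies the condition.
G2: fails — w2Rw0 but no w with w0R²w and w2=w.
G3: fails — tRs but no w with sR²w and t=w.
G4: satisfies the condition.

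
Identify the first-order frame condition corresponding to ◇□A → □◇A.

convergence

Suppose ◇□A→□◇A is valid. Take Rxy, Rxz and set V(A)={w : Ryw}. Then □A at y so ◇□A at x, so □◇A at x, so ◇A at z, giving w with Rzw and Ryw.
Conversely, on a frame with convergence the schema holds at every world under every valuation.
So the correspondent is convergence.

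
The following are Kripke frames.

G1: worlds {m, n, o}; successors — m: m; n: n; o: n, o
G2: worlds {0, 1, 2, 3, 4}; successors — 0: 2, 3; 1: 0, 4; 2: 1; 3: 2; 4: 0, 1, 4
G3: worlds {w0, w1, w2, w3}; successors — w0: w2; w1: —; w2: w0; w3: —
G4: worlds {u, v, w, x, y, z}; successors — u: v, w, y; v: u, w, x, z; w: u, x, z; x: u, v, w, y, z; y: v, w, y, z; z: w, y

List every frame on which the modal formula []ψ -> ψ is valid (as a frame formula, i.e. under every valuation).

Frame correspondent (Sahlqvist): forall x Rxx — i.e. reflexivity.
G1: ✓.
G2: fails — world 0 does not see itself.
G3: fails — world w0 does not see itself.
G4: fails — world u does not see itself.

G1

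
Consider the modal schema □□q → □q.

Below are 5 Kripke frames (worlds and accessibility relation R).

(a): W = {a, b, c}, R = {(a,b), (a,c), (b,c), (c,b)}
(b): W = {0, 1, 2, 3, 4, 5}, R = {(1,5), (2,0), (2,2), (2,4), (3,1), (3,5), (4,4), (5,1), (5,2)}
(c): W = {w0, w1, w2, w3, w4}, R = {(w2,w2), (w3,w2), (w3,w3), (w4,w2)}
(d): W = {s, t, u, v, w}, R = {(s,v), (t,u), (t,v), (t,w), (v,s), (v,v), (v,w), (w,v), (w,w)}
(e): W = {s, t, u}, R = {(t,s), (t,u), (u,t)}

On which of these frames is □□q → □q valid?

This is the axiom for density; its first-order frame correspondent is ∀x ∀y (Rxy → ∃z (Rxz ∧ Rzy)).
(a): fails — Rbc but no z with Rbz and Rzc.
(b): fails — R51 but no z with R5z and Rz1.
(c): satisfies the condition.
(d): fails — Rtu but no z with Rtz and Rzu.
(e): fails — Rtu but no z with Rtz and Rzu.

(c)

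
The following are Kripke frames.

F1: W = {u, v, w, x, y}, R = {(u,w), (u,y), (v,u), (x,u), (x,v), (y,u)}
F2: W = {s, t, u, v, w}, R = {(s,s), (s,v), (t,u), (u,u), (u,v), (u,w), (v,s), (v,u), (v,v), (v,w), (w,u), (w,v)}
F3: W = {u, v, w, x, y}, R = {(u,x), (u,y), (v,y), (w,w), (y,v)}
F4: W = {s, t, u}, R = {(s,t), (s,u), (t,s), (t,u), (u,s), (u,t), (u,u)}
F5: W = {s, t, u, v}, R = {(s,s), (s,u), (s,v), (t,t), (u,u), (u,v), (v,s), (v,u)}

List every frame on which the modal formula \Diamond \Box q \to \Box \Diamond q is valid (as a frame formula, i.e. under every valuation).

This is the axiom for convergence; its first-order frame correspondent is \forall x \forall y \forall z (Rxy \wedge Rxz \to \exists w (Ryw \wedge Rzw)).
F1: fails — Ruw and Ruw but w and w have no common successor.
F2: satisfies the condition.
F3: fails — Rux and Rux but x and x have no common successor.
F4: satisfies the condition.
F5: satisfies the condition.

F2, F4, F5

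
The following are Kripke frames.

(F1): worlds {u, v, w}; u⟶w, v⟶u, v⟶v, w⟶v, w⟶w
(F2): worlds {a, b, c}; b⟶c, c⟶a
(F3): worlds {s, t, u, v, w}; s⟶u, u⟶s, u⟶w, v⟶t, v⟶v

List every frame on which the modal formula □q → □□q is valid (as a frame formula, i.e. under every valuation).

none

This is the axiom for transitivity; its first-order frame correspondent is ∀x ∀y ∀z (Rxy ∧ Ryz → Rxz).
(F1): fails — Ruw and Rwv but not Ruv.
(F2): fails — Rbc and Rca but not Rba.
(F3): fails — Rus and Rsu but not Ruu.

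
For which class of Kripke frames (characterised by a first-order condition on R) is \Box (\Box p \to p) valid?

Shift-reflexivity

This is the T□ axiom.
Its frame correspondent is shift-reflexivity — \forall x \forall y (Rxy \to Ryy).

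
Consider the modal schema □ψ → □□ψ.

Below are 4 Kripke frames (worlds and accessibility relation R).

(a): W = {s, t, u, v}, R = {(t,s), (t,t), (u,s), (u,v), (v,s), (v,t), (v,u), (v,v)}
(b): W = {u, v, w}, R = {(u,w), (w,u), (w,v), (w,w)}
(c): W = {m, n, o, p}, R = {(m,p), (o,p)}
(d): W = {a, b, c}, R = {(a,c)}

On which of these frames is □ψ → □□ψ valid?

(c), (d)

This is the axiom for transitivity; its first-order frame correspondent is ∀x ∀y ∀z (Rxy ∧ Ryz → Rxz).
(a): fails — Ruv and Rvt but not Rut.
(b): fails — Ruw and Rwu but not Ruu.
(c): ✓.
(d): ✓.
Valid on: (c), (d).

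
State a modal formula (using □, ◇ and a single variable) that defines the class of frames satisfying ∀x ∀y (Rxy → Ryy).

□(□ψ → ψ)

This is shift-reflexivity; the standard corresponding axiom is T□: □(□ψ → ψ).
Suppose □(□ψ→ψ) is valid. Take Rxy and set V(ψ)={w : Ryw}. Then at y, □ψ holds; since □(□ψ→ψ) at x, □ψ→ψ at y, so ψ at y, i.e. Ryy.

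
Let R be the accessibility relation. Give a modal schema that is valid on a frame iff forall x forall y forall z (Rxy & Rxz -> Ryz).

A defining formula is ◇ψ → □◇ψ (the 5 axiom).
Suppose ◇ψ→□◇ψ is valid. Take Rxy, Rxz and set V(ψ)={y}. Then ◇ψ at x, so □◇ψ at x, so ◇ψ at z, so some w with Rzw has ψ; w=y, i.e. Rzy. By symmetry of the argument, Ryz.

◇ψ → □◇ψ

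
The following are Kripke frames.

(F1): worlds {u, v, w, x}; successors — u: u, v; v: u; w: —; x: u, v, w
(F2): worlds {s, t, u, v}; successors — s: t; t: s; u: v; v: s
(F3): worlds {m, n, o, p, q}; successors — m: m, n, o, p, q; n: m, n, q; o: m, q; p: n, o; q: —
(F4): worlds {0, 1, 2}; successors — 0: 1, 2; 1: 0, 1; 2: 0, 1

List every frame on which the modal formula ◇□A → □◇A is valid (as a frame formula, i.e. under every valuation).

The schema corresponds to convergence: ∀x ∀y ∀z (Rxy ∧ Rxz → ∃w (Ryw ∧ Rzw)).
(F1): fails — Rxw and Rxw but w and w have no common successor.
(F2): condition met.
(F3): fails — Rmo and Rmq but o and q have no common successor.
(F4): condition met.
Valid on: (F2), (F4).

(F2), (F4)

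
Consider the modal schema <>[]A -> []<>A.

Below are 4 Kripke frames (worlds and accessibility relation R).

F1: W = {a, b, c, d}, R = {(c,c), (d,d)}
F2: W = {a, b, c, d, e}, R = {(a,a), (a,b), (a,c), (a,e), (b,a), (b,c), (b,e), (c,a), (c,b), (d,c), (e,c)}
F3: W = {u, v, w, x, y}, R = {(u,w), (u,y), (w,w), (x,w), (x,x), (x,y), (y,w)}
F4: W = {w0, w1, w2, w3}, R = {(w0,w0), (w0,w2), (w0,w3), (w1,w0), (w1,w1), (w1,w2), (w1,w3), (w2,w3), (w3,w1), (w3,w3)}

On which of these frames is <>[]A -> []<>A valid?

Frame correspondent (Sahlqvist): forall x forall y forall z (Rxy & Rxz -> exists w (Ryw & Rzw)) — i.e. convergence.
F1: holds.
F2: fails — Rae and Rac but e and c have no common successor.
F3: holds.
F4: holds.

F1, F3, F4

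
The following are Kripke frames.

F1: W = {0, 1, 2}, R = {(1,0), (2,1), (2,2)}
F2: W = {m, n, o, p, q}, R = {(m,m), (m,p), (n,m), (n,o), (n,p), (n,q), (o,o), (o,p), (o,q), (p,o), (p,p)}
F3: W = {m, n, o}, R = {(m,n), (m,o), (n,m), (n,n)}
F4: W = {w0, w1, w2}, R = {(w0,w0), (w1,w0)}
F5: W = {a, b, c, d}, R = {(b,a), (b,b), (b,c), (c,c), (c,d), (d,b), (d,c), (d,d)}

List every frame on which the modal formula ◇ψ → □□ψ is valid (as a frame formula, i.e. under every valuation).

The schema corresponds to a generalized confluence (Geach) condition: ∀x ∀y ∀z ((xRy ∧ xR²z) → ∃w (y = w ∧ z = w)).
F1: fails — 2R1, 2R²0 but 1 ≠ 0.
F2: fails — mRm, mR²o but m ≠ o.
F3: fails — mRn, mR²m but n ≠ m.
F4: holds.
F5: fails — bRa, bR²b but a ≠ b.

F4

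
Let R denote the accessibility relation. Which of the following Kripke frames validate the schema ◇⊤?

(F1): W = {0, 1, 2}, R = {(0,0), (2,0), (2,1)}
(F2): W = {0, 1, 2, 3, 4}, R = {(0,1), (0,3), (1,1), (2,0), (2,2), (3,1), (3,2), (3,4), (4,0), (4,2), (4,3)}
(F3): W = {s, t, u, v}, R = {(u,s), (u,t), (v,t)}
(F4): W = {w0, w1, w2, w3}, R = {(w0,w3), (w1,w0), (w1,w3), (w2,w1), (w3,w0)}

(F2), (F4)

The schema corresponds to seriality: ∀x ∃y Rxy.
(F1): fails — world 1 has no successor.
(F2): ✓.
(F3): fails — world s has no successor.
(F4): ✓.
Valid on: (F2), (F4).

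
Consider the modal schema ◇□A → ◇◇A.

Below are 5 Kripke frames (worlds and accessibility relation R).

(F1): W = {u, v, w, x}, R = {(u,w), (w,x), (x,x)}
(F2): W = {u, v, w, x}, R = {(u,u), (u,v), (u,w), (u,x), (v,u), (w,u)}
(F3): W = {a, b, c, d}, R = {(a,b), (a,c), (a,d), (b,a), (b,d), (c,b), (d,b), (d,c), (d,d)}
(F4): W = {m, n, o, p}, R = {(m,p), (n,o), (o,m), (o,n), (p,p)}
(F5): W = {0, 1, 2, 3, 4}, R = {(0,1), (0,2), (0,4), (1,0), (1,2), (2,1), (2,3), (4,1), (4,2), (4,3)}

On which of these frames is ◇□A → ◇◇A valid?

This is the axiom for a generalized confluence (Geach) condition; its first-order frame correspondent is ∀x ∀y (xRy → ∃w (yRw ∧ xR²w)).
(F1): ✓.
(F2): fails — uRx but no t with xRt and uR²t.
(F3): ✓.
(F4): ✓.
(F5): fails — 2R3 but no w with 3Rw and 2R²w.

(F1), (F3), (F4)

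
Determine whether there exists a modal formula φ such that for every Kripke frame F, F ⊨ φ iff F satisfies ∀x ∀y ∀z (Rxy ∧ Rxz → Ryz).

Definable; ◇p → □◇p defines it

Yes: it is the Euclidean property, defined by the 5 schema ◇p → □◇p.
Suppose ◇p→□◇p is valid. Take Rxy, Rxz and set V(p)={y}. Then ◇p at x, so □◇p at x, so ◇p at z, so some w with Rzw has p; w=y, i.e. Rzy. By symmetry of the argument, Ryz.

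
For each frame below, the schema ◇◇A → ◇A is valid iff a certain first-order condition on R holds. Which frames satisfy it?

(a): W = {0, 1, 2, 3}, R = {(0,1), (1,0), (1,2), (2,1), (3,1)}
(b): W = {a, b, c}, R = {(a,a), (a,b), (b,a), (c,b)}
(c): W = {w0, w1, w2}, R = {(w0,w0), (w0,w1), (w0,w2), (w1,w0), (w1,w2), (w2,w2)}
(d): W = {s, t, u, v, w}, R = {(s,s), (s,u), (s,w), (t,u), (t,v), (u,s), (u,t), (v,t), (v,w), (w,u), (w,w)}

none

Frame correspondent (Sahlqvist): ∀x ∀y ∀z (Rxy ∧ Ryz → Rxz) — i.e. transitivity.
(a): fails — R10 and R01 but not R11.
(b): fails — Rba and Rab but not Rbb.
(c): fails — Rw1w0 and Rw0w1 but not Rw1w1.
(d): fails — Rtv and Rvw but not Rtw.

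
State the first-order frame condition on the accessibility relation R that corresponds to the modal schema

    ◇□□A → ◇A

This is a Sahlqvist (Geach-type) schema ◇^1□^2A → □^0◇^1A.
Minimal-valuation argument: fix x; take any y with xR^1y and any z with xR^0z. Set V(A) to the set of worlds R-reachable from y in exactly 2 steps. Then □^2A holds at y, so the antecedent holds at x; validity forces ◇^1A at z, giving a w with zR^1w and yR^2w.
First-order correspondent: ∀x ∀y (xRy → ∃w (yR²w ∧ xRw)).

∀x ∀y (xRy → ∃w (yR²w ∧ xRw))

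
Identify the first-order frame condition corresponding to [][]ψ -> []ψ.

Density

Suppose □□ψ→□ψ is valid. Take Rxy and set V(ψ)={w : xR²w}. Then □□ψ at x, so □ψ at x, so ψ at y, i.e. ∃z(Rxz∧Rzy).
Conversely, any frame satisfying forall x forall y (Rxy -> exists z (Rxz & Rzy)) validates the schema.
So the correspondent is density.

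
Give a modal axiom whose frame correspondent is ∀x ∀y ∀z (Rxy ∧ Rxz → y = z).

◇s → □s

The condition is partial functionality. The CD schema ◇s → □s defines it.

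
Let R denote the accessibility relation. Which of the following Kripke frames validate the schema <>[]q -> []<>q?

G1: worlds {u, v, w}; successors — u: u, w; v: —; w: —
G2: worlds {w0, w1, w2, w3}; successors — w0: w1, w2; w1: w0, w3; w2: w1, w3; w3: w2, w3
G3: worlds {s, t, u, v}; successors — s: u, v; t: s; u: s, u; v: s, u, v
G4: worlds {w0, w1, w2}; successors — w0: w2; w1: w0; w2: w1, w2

The schema corresponds to convergence: forall x forall y forall z (Rxy & Rxz -> exists w (Ryw & Rzw)).
G1: fails — Ruw and Ruw but w and w have no common successor.
G2: holds.
G3: holds.
G4: fails — Rw2w1 and Rw2w2 but w1 and w2 have no common successor.
Valid on: G2, G3.

G2, G3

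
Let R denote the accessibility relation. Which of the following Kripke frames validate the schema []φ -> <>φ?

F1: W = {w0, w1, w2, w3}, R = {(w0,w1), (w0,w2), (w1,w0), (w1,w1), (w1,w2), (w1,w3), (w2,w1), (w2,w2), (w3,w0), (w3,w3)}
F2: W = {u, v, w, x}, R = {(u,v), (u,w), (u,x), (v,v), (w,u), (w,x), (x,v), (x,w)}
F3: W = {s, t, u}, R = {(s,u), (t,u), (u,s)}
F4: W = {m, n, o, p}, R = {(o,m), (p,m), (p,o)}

F1, F2, F3

Frame correspondent (Sahlqvist): forall x exists y Rxy — i.e. seriality.
F1: satisfies the condition.
F2: satisfies the condition.
F3: satisfies the condition.
F4: fails — world m has no successor.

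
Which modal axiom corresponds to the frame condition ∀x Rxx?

The condition is reflexivity. The T schema □p → p defines it.

□p → p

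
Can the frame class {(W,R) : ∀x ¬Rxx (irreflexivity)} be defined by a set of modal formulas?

Not definable by any modal formula

Any modally definable frame class is closed under surjective bounded morphisms.
The 3-cycle (worlds s,t,u with s→t→u→s) is irreflexive, and the map sending every world to a single reflexive point • is a surjective bounded morphism (forth: every edge maps to (•,•); back: every world has a successor). So any modal formula valid on the 3-cycle is also valid on the reflexive point, which is not irreflexive.
So no modal formula (or set of formulas) defines exactly the irreflexive frames.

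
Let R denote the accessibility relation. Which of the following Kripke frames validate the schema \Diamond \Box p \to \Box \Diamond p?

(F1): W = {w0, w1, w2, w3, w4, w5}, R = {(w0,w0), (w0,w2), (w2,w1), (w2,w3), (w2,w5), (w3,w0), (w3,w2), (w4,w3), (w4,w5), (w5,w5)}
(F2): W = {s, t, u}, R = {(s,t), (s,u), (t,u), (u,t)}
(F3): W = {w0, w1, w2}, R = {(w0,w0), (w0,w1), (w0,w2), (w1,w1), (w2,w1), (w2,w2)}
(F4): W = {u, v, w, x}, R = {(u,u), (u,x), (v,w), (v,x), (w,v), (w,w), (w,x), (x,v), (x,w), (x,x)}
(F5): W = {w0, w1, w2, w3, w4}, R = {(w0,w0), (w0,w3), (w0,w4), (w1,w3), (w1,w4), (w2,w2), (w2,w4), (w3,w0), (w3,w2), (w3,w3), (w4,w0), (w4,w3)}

This is the axiom for convergence; its first-order frame correspondent is \forall x \forall y \forall z (Rxy \wedge Rxz \to \exists w (Ryw \wedge Rzw)).
(F1): fails — Rw0w2 and Rw0w0 but w2 and w0 have no common successor.
(F2): fails — Rsu and Rst but u and t have no common successor.
(F3): condition met.
(F4): condition met.
(F5): fails — Rw2w4 and Rw2w2 but w4 and w2 have no common successor.
Valid on: (F3), (F4).

(F3), (F4)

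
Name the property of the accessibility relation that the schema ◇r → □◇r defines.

Suppose ◇r→□◇r is valid. Take Rxy, Rxz and set V(r)={y}. Then ◇r at x, so □◇r at x, so ◇r at z, so some w with Rzw has r; w=y, i.e. Rzy. By symmetry of the argument, Ryz.
Conversely, any frame satisfying ∀x ∀y ∀z (Rxy ∧ Rxz → Ryz) validates the schema.
Frame condition: ∀x ∀y ∀z (Rxy ∧ Rxz → Ryz).

the Euclidean property: ∀x ∀y ∀z (Rxy ∧ Rxz → Ryz)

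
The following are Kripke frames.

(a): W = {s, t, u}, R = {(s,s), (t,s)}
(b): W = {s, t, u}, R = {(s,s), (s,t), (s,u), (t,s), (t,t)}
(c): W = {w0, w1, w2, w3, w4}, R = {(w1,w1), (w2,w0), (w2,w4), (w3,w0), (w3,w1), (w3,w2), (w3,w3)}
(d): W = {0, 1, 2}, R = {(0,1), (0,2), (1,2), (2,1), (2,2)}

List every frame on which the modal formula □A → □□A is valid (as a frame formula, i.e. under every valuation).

(a)

The schema corresponds to transitivity: ∀x ∀y ∀z (Rxy ∧ Ryz → Rxz).
(a): condition met.
(b): fails — Rts and Rsu but not Rtu.
(c): fails — Rw3w2 and Rw2w4 but not Rw3w4.
(d): fails — R12 and R21 but not R11.
Valid on: (a).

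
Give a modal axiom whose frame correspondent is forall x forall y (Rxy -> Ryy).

□(□s → s)

The condition is shift-reflexivity. The T□ schema □(□s → s) defines it.
Suppose □(□s→s) is valid. Take Rxy and set V(s)={w : Ryw}. Then at y, □s holds; since □(□s→s) at x, □s→s at y, so s at y, i.e. Ryy.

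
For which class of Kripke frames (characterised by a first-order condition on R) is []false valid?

□⊥ is valid iff no world has any successor (otherwise □⊥ fails at any world with one).
Conversely, on a frame with emptiness of R the schema holds at every world under every valuation.
So the correspondent is emptiness of R.

emptiness of R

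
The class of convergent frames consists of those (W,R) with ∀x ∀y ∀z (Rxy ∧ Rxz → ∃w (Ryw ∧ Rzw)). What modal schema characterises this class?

◇□r → □◇r

The condition is convergence. The .2 schema ◇□r → □◇r defines it.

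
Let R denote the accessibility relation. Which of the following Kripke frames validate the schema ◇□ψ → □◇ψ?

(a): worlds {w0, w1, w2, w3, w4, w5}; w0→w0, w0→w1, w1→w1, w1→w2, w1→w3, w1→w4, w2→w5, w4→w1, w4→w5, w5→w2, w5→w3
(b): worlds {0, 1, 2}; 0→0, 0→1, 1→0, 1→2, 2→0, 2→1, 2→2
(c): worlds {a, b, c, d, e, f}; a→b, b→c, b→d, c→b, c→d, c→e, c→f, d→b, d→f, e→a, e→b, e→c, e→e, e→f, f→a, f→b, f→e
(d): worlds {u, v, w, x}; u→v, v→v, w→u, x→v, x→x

(b), (d)

Frame correspondent (Sahlqvist): ∀x ∀y ∀z (Rxy ∧ Rxz → ∃w (Ryw ∧ Rzw)) — i.e. convergence.
(a): fails — Rw1w2 and Rw1w1 but w2 and w1 have no common successor.
(b): condition met.
(c): fails — Rcd and Rcb but d and b have no common successor.
(d): condition met.
Valid on: (b), (d).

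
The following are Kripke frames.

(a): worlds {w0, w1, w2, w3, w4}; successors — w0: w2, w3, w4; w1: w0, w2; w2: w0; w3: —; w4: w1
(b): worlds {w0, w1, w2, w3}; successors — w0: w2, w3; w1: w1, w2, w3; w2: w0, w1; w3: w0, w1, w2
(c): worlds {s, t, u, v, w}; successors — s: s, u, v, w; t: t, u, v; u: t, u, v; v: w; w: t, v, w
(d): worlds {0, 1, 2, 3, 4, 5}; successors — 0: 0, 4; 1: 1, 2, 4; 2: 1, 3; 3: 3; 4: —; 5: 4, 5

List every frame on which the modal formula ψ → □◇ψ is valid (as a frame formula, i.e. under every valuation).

This is the axiom for symmetry; its first-order frame correspondent is ∀x ∀y (Rxy → Ryx).
(a): fails — Rw1w2 but not Rw2w1.
(b): fails — Rw3w2 but not Rw2w3.
(c): fails — Ruv but not Rvu.
(d): fails — R23 but not R32.

none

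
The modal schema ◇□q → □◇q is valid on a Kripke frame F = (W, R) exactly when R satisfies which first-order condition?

convergence: ∀x ∀y ∀z (Rxy ∧ Rxz → ∃w (Ryw ∧ Rzw))

Suppose ◇□q→□◇q is valid. Take Rxy, Rxz and set V(q)={w : Ryw}. Then □q at y so ◇□q at x, so □◇q at x, so ◇q at z, giving w with Rzw and Ryw.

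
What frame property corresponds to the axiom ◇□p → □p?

The Euclidean property

This is frame-equivalent to ◇p → □◇p (substitute ¬p for p and contrapose).
Suppose ◇p→□◇p is valid. Take Rxy, Rxz and set V(p)={y}. Then ◇p at x, so □◇p at x, so ◇p at z, so some w with Rzw has p; w=y, i.e. Rzy. By symmetry of the argument, Ryz.
Conversely, on a frame with the Euclidean property the schema holds at every world under every valuation.
Frame condition: ∀x ∀y ∀z (Rxy ∧ Rxz → Ryz).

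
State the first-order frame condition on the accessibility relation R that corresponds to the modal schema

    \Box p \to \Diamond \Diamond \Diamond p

This is a Sahlqvist (Geach-type) schema ◇^0□^1p → □^0◇^3p.
Minimal-valuation argument: fix x; take any y with xR^0y and any z with xR^0z. Set V(p) to the set of worlds R-reachable from y in exactly 1 step. Then □^1p holds at y, so the antecedent holds at x; validity forces ◇^3p at z, giving a w with zR^3w and yR^1w.
First-order correspondent: \forall x \exists w (xRw \wedge x R^3 w).

\forall x \exists w (xRw \wedge x R^3 w)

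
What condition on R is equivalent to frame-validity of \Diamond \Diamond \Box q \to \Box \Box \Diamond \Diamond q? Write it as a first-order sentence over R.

This is a Sahlqvist (Geach-type) schema ◇^2□^1q → □^2◇^2q.
First-order correspondent: \forall x \forall y \forall z ((x R^2 y \wedge x R^2 z) \to \exists w (yRw \wedge z R^2 w)).

\forall x \forall y \forall z ((x R^2 y \wedge x R^2 z) \to \exists w (yRw \wedge z R^2 w))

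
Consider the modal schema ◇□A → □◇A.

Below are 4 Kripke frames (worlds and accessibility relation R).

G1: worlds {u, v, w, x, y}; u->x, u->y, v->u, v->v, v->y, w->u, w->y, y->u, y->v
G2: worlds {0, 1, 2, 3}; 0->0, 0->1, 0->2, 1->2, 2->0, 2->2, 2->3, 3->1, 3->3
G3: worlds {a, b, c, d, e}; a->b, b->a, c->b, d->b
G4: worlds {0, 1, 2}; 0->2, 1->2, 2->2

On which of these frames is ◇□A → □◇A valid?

Frame correspondent (Sahlqvist): ∀x ∀y ∀z (Rxy ∧ Rxz → ∃w (Ryw ∧ Rzw)) — i.e. convergence.
G1: fails — Rux and Rux but x and x have no common successor.
G2: fails — R31 and R33 but 1 and 3 have no common successor.
G3: condition met.
G4: condition met.
Valid on: G3, G4.

G3, G4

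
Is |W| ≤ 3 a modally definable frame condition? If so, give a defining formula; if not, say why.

If a class were modally definable it would be closed under disjoint unions (Goldblatt–Thomason).
Any modal formula valid on each of 4 disjoint one-world frames is valid on their disjoint union (validity is preserved under disjoint unions). Each one-world frame has |W|=1≤3, but the union has |W|=4.
Hence having at most 3 worlds is not modally definable.

Not definable by any modal formula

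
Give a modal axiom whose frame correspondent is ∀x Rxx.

□p → p

This is reflexivity; the standard corresponding axiom is T: □p → p.
Suppose □p→p is valid. At any x set V(p)={w : Rxw}. Then □p holds at x, so p holds at x, i.e. Rxx.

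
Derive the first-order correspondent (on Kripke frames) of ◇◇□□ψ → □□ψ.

∀x ∀y ∀z ((xR²y ∧ xR²z) → ∃w (yR²w ∧ z = w))

This is a Sahlqvist (Geach-type) schema ◇^2□^2ψ → □^2◇^0ψ.
Minimal-valuation argument: fix x; take any y with xR^2y and any z with xR^2z. Set V(ψ) to the set of worlds R-reachable from y in exactly 2 steps. Then □^2ψ holds at y, so the antecedent holds at x; validity forces ◇^0ψ at z, giving a w with zR^0w and yR^2w.
First-order correspondent: ∀x ∀y ∀z ((xR²y ∧ xR²z) → ∃w (yR²w ∧ z = w)).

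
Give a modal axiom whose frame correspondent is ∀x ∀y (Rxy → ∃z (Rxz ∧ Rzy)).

□□r → □r

This is density; the standard corresponding axiom is C4: □□r → □r.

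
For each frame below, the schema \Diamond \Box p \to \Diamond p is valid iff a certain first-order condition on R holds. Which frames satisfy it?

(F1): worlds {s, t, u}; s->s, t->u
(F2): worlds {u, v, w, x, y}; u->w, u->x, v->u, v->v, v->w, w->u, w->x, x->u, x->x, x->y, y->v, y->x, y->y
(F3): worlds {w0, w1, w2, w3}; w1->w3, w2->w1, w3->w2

This is the axiom for a generalized confluence (Geach) condition; its first-order frame correspondent is \forall x \forall y (xRy \to \exists w (yRw \wedge xRw)).
(F1): fails — tRu but no w with uRw and tRw.
(F2): condition met.
(F3): fails — w1Rw3 but no w with w3Rw and w1Rw.

(F2)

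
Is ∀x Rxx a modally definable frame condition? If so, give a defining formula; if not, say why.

Yes: it is reflexivity, defined by the T schema □q → q.
Suppose □q→q is valid. At any x set V(q)={w : Rxw}. Then □q holds at x, so q holds at x, i.e. Rxx.

Definable; □q → q defines it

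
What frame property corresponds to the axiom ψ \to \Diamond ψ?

reflexivity

This schema is equivalent to the T axiom □ψ → ψ.
Its frame correspondent is reflexivity — \forall x Rxx.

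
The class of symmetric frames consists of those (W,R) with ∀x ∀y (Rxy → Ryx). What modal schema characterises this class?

This is symmetry; the standard corresponding axiom is B: q → □◇q.
Suppose q→□◇q is valid. Take Rxy and set V(q)={x}. Then q at x, so □◇q at x, so ◇q at y, so some z with Ryz has q; z=x, i.e. Ryx.

q → □◇q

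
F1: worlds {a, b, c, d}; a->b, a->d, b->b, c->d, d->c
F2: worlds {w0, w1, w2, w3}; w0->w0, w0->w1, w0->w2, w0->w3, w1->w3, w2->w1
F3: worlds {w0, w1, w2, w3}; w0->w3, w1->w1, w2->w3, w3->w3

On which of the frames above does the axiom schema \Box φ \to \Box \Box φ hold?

F3

This is the axiom for transitivity; its first-order frame correspondent is \forall x \forall y \forall z (Rxy \wedge Ryz \to Rxz).
F1: fails — Rcd and Rdc but not Rcc.
F2: fails — Rw2w1 and Rw1w3 but not Rw2w3.
F3: holds.
Valid on: F3.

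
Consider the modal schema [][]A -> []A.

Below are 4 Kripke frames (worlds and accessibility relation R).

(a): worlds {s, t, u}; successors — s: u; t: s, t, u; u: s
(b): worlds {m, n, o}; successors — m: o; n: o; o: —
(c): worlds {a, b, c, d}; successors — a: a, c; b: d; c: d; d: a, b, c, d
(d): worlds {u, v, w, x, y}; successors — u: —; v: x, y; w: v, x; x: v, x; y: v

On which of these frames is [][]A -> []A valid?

This is the axiom for density; its first-order frame correspondent is forall x forall y (Rxy -> exists z (Rxz & Rzy)).
(a): fails — Rus but no z with Ruz and Rzs.
(b): fails — Rno but no z with Rnz and Rzo.
(c): ✓.
(d): fails — Rvy but no z with Rvz and Rzy.

(c)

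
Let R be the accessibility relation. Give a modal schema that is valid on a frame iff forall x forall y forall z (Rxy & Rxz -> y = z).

◇s → □s

A defining formula is ◇s → □s (the CD axiom).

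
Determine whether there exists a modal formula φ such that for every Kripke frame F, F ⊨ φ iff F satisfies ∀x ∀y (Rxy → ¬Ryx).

Modal frame validity is preserved under surjective bounded morphisms.
The 5-cycle (worlds a,b,c,d,e with a→b→c→d→e→a) is asymmetric. Mapping every world to a single reflexive point • is a surjective bounded morphism, and the reflexive point is not asymmetric (R•• but asymmetry requires ¬R••).
Hence asymmetry is not modally definable.

No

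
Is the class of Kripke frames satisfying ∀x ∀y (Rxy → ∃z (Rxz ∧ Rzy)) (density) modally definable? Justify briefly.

This is a Sahlqvist condition; the C4 axiom □□p → □p defines it.
Suppose □□p→□p is valid. Take Rxy and set V(p)={w : xR²w}. Then □□p at x, so □p at x, so p at y, i.e. ∃z(Rxz∧Rzy).

Definable; □□p → □p defines it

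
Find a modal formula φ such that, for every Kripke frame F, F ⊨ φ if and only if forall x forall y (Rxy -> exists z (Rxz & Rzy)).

□□ψ → □ψ

The condition is density. The C4 schema □□ψ → □ψ defines it.
Suppose □□ψ→□ψ is valid. Take Rxy and set V(ψ)={w : xR²w}. Then □□ψ at x, so □ψ at x, so ψ at y, i.e. ∃z(Rxz∧Rzy).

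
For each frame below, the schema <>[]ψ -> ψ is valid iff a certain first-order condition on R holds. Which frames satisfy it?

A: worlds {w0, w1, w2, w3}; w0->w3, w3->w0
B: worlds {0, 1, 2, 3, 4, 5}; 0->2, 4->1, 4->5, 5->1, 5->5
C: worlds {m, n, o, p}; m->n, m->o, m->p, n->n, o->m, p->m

This is the axiom for symmetry; its first-order frame correspondent is forall x forall y (Rxy -> Ryx).
A: condition met.
B: fails — R45 but not R54.
C: fails — Rmn but not Rnm.

A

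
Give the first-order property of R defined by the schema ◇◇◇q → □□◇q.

This is a Sahlqvist (Geach-type) schema ◇^3□^0q → □^2◇^1q.
First-order correspondent: ∀x ∀y ∀z ((xR³y ∧ xR²z) → ∃w (y = w ∧ zRw)).

∀x ∀y ∀z ((xR³y ∧ xR²z) → ∃w (y = w ∧ zRw))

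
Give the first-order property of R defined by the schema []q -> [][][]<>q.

This is a Sahlqvist (Geach-type) schema ◇^0□^1q → □^3◇^1q.
First-order correspondent: forall x forall z (x R^3 z -> exists w (xRw & zRw)).

forall x forall z (x R^3 z -> exists w (xRw & zRw))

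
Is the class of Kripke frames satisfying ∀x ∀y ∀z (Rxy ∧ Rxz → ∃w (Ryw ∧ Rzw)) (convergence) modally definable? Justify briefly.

Yes: it is convergence, defined by the .2 schema ◇□r → □◇r.
Suppose ◇□r→□◇r is valid. Take Rxy, Rxz and set V(r)={w : Ryw}. Then □r at y so ◇□r at x, so □◇r at x, so ◇r at z, giving w with Rzw and Ryw.

Yes — defined by ◇□r → □◇r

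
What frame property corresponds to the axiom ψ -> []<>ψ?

Symmetry

This is the B axiom.
Its frame correspondent is symmetry — forall x forall y (Rxy -> Ryx).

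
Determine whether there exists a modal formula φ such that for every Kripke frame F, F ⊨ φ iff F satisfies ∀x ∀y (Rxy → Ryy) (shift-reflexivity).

Yes: it is shift-reflexivity, defined by the T□ schema □(□p → p).
Suppose □(□p→p) is valid. Take Rxy and set V(p)={w : Ryw}. Then at y, □p holds; since □(□p→p) at x, □p→p at y, so p at y, i.e. Ryy.

Yes, by □(□p → p)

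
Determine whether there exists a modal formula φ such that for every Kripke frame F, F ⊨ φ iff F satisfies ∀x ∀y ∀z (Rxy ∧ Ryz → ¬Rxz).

Any modally definable frame class is closed under surjective bounded morphisms.
The 3-cycle (worlds s,t,u with s→t→u→s) is intransitive. Mapping every world to a single reflexive point • is a surjective bounded morphism; the reflexive point is not intransitive (R••∧R•• but R••).
So the class is not modally definable.

Not definable by any modal formula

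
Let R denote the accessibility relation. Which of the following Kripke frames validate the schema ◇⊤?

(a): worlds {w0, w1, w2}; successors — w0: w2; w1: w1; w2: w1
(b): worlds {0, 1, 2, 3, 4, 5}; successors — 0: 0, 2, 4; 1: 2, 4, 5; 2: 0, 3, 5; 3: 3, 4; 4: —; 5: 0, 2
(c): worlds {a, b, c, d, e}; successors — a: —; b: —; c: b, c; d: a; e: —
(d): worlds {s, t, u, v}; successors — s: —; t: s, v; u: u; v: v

The schema corresponds to seriality: ∀x ∃y Rxy.
(a): holds.
(b): fails — world 4 has no successor.
(c): fails — world a has no successor.
(d): fails — world s has no successor.
Valid on: (a).

(a)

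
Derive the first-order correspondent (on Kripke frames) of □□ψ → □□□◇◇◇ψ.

∀x ∀z (xR³z → ∃w (xR²w ∧ zR³w))

This is a Sahlqvist (Geach-type) schema ◇^0□^2ψ → □^3◇^3ψ.
Minimal-valuation argument: fix x; take any y with xR^0y and any z with xR^3z. Set V(ψ) to the set of worlds R-reachable from y in exactly 2 steps. Then □^2ψ holds at y, so the antecedent holds at x; validity forces ◇^3ψ at z, giving a w with zR^3w and yR^2w.
First-order correspondent: ∀x ∀z (xR³z → ∃w (xR²w ∧ zR³w)).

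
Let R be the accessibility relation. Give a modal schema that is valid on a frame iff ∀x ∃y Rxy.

□r → ◇r

This is seriality; the standard corresponding axiom is D: □r → ◇r.
Suppose □r→◇r is valid. At any x set V(r)=W. Then □r at x, so ◇r at x, so x has a successor.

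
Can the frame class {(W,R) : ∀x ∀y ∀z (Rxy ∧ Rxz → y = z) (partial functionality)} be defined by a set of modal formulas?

Yes, by ◇q → □q

Yes: it is partial functionality, defined by the CD schema ◇q → □q.
Suppose ◇q→□q is valid. Take Rxy, Rxz and set V(q)={y}. Then ◇q at x, so □q at x, so q at z, i.e. z=y.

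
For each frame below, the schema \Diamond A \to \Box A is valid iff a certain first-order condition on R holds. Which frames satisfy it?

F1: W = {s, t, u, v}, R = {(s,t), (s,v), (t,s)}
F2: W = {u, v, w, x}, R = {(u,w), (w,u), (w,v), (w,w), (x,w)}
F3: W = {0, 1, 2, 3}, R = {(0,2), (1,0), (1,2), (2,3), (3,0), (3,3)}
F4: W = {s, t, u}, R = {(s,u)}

F4

Frame correspondent (Sahlqvist): \forall x \forall y \forall z (Rxy \wedge Rxz \to y = z) — i.e. partial functionality.
F1: fails — s sees both t and v.
F2: fails — w sees both u and v.
F3: fails — 1 sees both 0 and 2.
F4: satisfies the condition.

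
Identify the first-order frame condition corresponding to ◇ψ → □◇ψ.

This schema is the 5 axiom.
It corresponds to the Euclidean property: ∀x ∀y ∀z (Rxy ∧ Rxz → Ryz).

the Euclidean property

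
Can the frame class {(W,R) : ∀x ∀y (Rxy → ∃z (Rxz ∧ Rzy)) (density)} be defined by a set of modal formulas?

Yes: it is density, defined by the C4 schema □□q → □q.
Suppose □□q→□q is valid. Take Rxy and set V(q)={w : xR²w}. Then □□q at x, so □q at x, so q at y, i.e. ∃z(Rxz∧Rzy).

Yes — defined by □□q → □q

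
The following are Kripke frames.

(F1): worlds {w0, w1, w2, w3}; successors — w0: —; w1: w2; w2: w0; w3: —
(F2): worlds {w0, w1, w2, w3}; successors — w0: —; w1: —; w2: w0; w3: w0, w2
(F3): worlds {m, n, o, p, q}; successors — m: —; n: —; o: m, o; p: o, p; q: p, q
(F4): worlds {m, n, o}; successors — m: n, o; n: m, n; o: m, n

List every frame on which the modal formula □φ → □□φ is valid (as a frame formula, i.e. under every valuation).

Frame correspondent (Sahlqvist): ∀x ∀y ∀z (Rxy ∧ Ryz → Rxz) — i.e. transitivity.
(F1): fails — Rw1w2 and Rw2w0 but not Rw1w0.
(F2): condition met.
(F3): fails — Rpo and Rom but not Rpm.
(F4): fails — Rom and Rmo but not Roo.
Valid on: (F2).

(F2)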